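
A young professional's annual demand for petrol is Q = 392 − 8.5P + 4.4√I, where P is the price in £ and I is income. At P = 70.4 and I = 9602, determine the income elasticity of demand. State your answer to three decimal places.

0.959

At P = 70.4, I = 9602: Q = 224.755.
Holding P constant, ∂Q/∂I = 4.4/(2√I) = 0.0224513.
η_I = (∂Q/∂I)·(I/Q) = 0.0224513 × (9602/224.755) = 0.959.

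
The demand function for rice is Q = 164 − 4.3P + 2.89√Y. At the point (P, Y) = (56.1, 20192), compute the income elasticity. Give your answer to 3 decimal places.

0.616

At P = 56.1, Y = 20192: Q = 333.435.
Holding P constant, ∂Q/∂Y = 2.89/(2√Y) = 0.010169.
η_Y = (∂Q/∂Y)·(Y/Q) = 0.010169 × (20192/333.435) = 0.616.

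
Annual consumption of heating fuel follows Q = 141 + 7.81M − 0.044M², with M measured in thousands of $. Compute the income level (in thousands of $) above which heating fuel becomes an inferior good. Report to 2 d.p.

dQ/dM = 7.81 − 0.088M.
The good is inferior where dQ/dM < 0. Setting dQ/dM = 0 gives M = 7.81 / 0.088 = 88.75.

88.75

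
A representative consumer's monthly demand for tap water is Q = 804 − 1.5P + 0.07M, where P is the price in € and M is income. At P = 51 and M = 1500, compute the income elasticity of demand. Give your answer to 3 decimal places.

At P = 51, M = 1500: Q = 832.500.
Holding P constant, ∂Q/∂M = 0.07.
η_M = (∂Q/∂M)·(M/Q) = 0.07 × (1500/832.500) = 0.126.

0.126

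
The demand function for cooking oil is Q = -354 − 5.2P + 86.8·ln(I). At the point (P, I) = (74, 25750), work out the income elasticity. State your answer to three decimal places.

At P = 74, I = 25750: Q = 142.757.
Holding P constant, ∂Q/∂I = 86.8/I = 0.00337087.
η_I = (∂Q/∂I)·(I/Q) = 0.00337087 × (25750/142.757) = 0.608.

0.608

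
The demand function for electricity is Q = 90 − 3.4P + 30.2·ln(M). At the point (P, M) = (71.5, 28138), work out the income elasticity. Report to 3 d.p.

0.193

At P = 71.5, M = 28138: Q = 156.295.
Holding P constant, ∂Q/∂M = 30.2/M = 0.00107328.
η_M = (∂Q/∂M)·(M/Q) = 0.00107328 × (28138/156.295) = 0.193.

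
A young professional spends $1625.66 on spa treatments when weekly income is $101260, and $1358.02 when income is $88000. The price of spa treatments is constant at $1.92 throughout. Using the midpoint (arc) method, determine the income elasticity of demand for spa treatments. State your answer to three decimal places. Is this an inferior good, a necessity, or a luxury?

1.280 (luxury)

With a constant price, Q₁ = 1625.66/1.92 = 846.698 and Q₂ = 1358.02/1.92 = 707.302 (equivalently, work directly with expenditure since P cancels).
Midpoint %ΔQ = (1358.02 − 1625.66)/1491.84 = -0.17940; midpoint %ΔI = (88000 − 101260)/94630 = -0.14012.
η = -0.17940 / -0.14012 = 1.280.
η > 1 ⇒ luxury.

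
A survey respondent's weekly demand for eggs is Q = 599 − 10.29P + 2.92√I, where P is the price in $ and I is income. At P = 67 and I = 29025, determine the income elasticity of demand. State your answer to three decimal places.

0.611

At P = 67, I = 29025: Q = 407.042.
Holding P constant, ∂Q/∂I = 2.92/(2√I) = 0.00856972.
η_I = (∂Q/∂I)·(I/Q) = 0.00856972 × (29025/407.042) = 0.611.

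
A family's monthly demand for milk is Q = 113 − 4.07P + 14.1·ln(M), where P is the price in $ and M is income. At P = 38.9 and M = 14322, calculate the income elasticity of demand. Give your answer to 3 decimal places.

At P = 38.9, M = 14322: Q = 89.608.
Holding P constant, ∂Q/∂M = 14.1/M = 0.000984499.
η_M = (∂Q/∂M)·(M/Q) = 0.000984499 × (14322/89.608) = 0.157.

0.157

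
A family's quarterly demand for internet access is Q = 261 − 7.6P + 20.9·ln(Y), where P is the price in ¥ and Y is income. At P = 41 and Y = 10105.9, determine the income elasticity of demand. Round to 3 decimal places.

At P = 41, Y = 10105.9: Q = 142.116.
Holding P constant, ∂Q/∂Y = 20.9/Y = 0.0020681.
η_Y = (∂Q/∂Y)·(Y/Q) = 0.0020681 × (10105.9/142.116) = 0.147.

0.147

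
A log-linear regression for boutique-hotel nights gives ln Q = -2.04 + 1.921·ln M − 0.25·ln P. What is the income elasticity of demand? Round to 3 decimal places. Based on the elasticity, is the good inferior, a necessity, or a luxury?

In a log-linear demand, the coefficient on ln M is the income elasticity.
So η = 1.921.
η > 1 ⇒ luxury.

1.921 (luxury)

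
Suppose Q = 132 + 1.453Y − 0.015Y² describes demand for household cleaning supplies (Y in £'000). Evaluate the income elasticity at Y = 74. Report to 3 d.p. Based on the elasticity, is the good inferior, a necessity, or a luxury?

-0.361 (inferior good)

At Y = 74: Q = 157.3820.
dQ/dY = 1.453 − 0.03Y = -0.76700.
η = (dQ/dY)·(Y/Q) = -0.76700 × (74/157.3820) = -0.361.
η < 0 ⇒ inferior good.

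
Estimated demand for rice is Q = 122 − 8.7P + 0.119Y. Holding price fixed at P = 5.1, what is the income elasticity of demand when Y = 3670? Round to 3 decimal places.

At P = 5.1, Y = 3670: Q = 514.360.
Holding P constant, ∂Q/∂Y = 0.119.
η_Y = (∂Q/∂Y)·(Y/Q) = 0.119 × (3670/514.360) = 0.849.

0.849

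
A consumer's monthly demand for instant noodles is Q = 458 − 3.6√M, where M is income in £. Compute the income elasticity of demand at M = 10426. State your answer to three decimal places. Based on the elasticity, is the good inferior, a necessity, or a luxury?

At M = 10426: Q = 90.412.
dQ/dM = -3.6/(2√M) = -0.0176284 at this income.
η = (dQ/dM)·(M/Q) = -0.0176284 × (10426/90.412) = -2.033.
Since η < 0, the good is an inferior good.

-2.033 (inferior good)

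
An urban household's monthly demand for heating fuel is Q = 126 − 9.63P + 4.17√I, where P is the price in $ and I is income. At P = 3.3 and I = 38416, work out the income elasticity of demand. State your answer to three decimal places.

0.448

At P = 3.3, I = 38416: Q = 911.541.
Holding P constant, ∂Q/∂I = 4.17/(2√I) = 0.0106378.
η_I = (∂Q/∂I)·(I/Q) = 0.0106378 × (38416/911.541) = 0.448.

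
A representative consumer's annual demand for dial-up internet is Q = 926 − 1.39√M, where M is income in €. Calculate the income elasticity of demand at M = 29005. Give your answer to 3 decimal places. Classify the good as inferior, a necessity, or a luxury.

At M = 29005: Q = 689.271.
dQ/dM = -1.39/(2√M) = -0.00408083 at this income.
η = (dQ/dM)·(M/Q) = -0.00408083 × (29005/689.271) = -0.172.
Since η < 0, the good is an inferior good.

-0.172 (inferior good)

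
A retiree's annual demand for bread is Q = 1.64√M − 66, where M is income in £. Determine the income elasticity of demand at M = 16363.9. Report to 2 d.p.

0.73

At M = 16363.9: Q = 143.791.
dQ/dM = 1.64/(2√M) = 0.00641018 at this income.
η = (dQ/dM)·(M/Q) = 0.00641018 × (16363.9/143.791) = 0.73.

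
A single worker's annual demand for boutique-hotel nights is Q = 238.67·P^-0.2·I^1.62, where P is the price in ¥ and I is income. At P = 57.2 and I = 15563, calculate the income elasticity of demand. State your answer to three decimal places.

For a multiplicative demand Q = A·P^α·I^β, the income elasticity is β everywhere.
Here β = 1.62, so η = 1.620.

1.620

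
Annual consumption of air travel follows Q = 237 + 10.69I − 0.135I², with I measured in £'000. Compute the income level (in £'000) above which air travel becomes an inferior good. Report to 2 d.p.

dQ/dI = 10.69 − 0.27I.
The good is inferior where dQ/dI < 0. Setting dQ/dI = 0 gives I = 10.69 / 0.27 = 39.59.

39.59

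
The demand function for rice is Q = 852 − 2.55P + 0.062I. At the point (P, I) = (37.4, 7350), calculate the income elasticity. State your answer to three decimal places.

At P = 37.4, I = 7350: Q = 1212.330.
Holding P constant, ∂Q/∂I = 0.062.
η_I = (∂Q/∂I)·(I/Q) = 0.062 × (7350/1212.330) = 0.376.

0.376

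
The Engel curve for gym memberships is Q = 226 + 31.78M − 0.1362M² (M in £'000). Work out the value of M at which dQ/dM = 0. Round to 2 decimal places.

116.67

dQ/dM = 31.78 − 0.2724M.
The good is inferior where dQ/dM < 0. Setting dQ/dM = 0 gives M = 31.78 / 0.2724 = 116.67.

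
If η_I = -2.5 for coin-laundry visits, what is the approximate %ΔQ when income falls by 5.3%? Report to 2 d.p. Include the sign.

13.25%

%ΔQ ≈ η × %ΔI = -2.5 × (-5.3%) = 13.25%.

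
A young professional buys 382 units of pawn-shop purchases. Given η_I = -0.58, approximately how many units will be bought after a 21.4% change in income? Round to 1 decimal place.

%ΔQ ≈ η × %ΔI = -0.58 × 21.4% = -12.412%.
New Q ≈ 382 × (1 − 0.12412) = 334.6.

334.6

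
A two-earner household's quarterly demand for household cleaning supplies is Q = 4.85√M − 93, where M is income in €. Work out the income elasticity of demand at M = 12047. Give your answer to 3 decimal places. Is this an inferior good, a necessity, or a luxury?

0.606 (necessity)

At M = 12047: Q = 439.330.
dQ/dM = 4.85/(2√M) = 0.0220939 at this income.
η = (dQ/dM)·(M/Q) = 0.0220939 × (12047/439.330) = 0.606.
Since 0 < η < 1, the good is a necessity.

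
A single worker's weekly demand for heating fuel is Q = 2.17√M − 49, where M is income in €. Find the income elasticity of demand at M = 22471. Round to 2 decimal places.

0.59

At M = 22471: Q = 276.290.
dQ/dM = 2.17/(2√M) = 0.007238 at this income.
η = (dQ/dM)·(M/Q) = 0.007238 × (22471/276.290) = 0.59.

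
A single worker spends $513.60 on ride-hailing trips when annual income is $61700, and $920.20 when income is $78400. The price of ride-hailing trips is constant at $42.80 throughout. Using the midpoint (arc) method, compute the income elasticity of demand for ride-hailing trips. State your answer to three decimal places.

With a constant price, Q₁ = 513.60/42.80 = 12.000 and Q₂ = 920.20/42.80 = 21.500 (equivalently, work directly with expenditure since P cancels).
Midpoint %ΔQ = (920.20 − 513.60)/716.90 = 0.56716; midpoint %ΔI = (78400 − 61700)/70050 = 0.23840.
η = 0.56716 / 0.23840 = 2.379.

2.379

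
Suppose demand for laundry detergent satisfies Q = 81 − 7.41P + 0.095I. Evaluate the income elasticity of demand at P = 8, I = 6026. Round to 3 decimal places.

At P = 8, I = 6026: Q = 594.190.
Holding P constant, ∂Q/∂I = 0.095.
η_I = (∂Q/∂I)·(I/Q) = 0.095 × (6026/594.190) = 0.963.

0.963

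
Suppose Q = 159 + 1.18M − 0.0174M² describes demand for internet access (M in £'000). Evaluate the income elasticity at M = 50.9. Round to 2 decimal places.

-0.17

At M = 50.9: Q = 173.9819.
dQ/dM = 1.18 − 0.0348M = -0.59132.
η = (dQ/dM)·(M/Q) = -0.59132 × (50.9/173.9819) = -0.17.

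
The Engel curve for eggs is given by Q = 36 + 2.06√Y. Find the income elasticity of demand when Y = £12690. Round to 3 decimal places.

0.433

At Y = 12690: Q = 268.059.
dQ/dY = 2.06/(2√Y) = 0.00914337 at this income.
η = (dQ/dY)·(Y/Q) = 0.00914337 × (12690/268.059) = 0.433.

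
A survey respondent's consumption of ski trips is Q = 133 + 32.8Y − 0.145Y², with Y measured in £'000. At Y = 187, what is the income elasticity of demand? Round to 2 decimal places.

At Y = 187: Q = 1196.0950.
dQ/dY = 32.8 − 0.29Y = -21.43000.
η = (dQ/dY)·(Y/Q) = -21.43000 × (187/1196.0950) = -3.35.

-3.35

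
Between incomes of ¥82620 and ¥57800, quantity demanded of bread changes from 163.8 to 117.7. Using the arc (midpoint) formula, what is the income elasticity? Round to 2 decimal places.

0.93

ΔQ = 117.7 − 163.8 = -46.1; midpoint Q̄ = (163.8 + 117.7)/2 = 140.75.
ΔI = 57800 − 82620 = -24820; midpoint Ī = (82620 + 57800)/2 = 70210.
η = (ΔQ/Q̄) ÷ (ΔI/Ī) = (-46.1/140.75) ÷ (-24820/70210) = 0.93.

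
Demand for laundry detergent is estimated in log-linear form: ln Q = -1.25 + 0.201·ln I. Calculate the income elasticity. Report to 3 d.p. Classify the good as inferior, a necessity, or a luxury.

0.201 (necessity)

In a log-linear demand, the coefficient on ln I is the income elasticity.
So η = 0.201.
0 < η < 1 ⇒ necessity.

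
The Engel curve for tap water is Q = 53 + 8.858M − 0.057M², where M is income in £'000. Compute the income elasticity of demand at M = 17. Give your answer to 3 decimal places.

0.629

At M = 17: Q = 187.1130.
dQ/dM = 8.858 − 0.114M = 6.92000.
η = (dQ/dM)·(M/Q) = 6.92000 × (17/187.1130) = 0.629.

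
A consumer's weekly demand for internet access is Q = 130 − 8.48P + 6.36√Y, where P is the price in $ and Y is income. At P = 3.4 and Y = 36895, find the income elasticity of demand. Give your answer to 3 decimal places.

At P = 3.4, Y = 36895: Q = 1322.801.
Holding P constant, ∂Q/∂Y = 6.36/(2√Y) = 0.0165555.
η_Y = (∂Q/∂Y)·(Y/Q) = 0.0165555 × (36895/1322.801) = 0.462.

0.462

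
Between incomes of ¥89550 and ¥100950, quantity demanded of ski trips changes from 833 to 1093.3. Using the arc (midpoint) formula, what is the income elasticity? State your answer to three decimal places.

2.258

ΔQ = 1093.3 − 833 = 260.3; midpoint Q̄ = (833 + 1093.3)/2 = 963.15.
ΔI = 100950 − 89550 = 11400; midpoint Ī = (89550 + 100950)/2 = 95250.
η = (ΔQ/Q̄) ÷ (ΔI/Ī) = (260.3/963.15) ÷ (11400/95250) = 2.258.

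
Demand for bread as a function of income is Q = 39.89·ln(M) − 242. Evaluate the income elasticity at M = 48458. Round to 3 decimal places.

At M = 48458: Q = 188.351.
dQ/dM = 39.89/M = 0.000823187 at this income.
η = (dQ/dM)·(M/Q) = 0.000823187 × (48458/188.351) = 0.212.

0.212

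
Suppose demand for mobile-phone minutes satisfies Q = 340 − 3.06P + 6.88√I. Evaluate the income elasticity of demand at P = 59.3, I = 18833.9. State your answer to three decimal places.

0.428

At P = 59.3, I = 18833.9: Q = 1102.730.
Holding P constant, ∂Q/∂I = 6.88/(2√I) = 0.0250662.
η_I = (∂Q/∂I)·(I/Q) = 0.0250662 × (18833.9/1102.730) = 0.428.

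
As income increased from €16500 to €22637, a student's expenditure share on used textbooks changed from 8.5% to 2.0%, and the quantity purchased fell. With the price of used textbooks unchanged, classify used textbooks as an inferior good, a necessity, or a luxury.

inferior good

Quantity demanded falls as income rises, so η < 0.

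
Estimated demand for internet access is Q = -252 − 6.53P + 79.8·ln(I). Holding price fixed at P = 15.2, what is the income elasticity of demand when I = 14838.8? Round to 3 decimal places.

0.192

At P = 15.2, I = 14838.8: Q = 415.223.
Holding P constant, ∂Q/∂I = 79.8/I = 0.00537779.
η_I = (∂Q/∂I)·(I/Q) = 0.00537779 × (14838.8/415.223) = 0.192.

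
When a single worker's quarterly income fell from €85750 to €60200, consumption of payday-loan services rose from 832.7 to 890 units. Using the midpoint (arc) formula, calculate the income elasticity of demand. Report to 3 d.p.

ΔQ = 890 − 832.7 = 57.3; midpoint Q̄ = (832.7 + 890)/2 = 861.35.
ΔI = 60200 − 85750 = -25550; midpoint Ī = (85750 + 60200)/2 = 72975.
η = (ΔQ/Q̄) ÷ (ΔI/Ī) = (57.3/861.35) ÷ (-25550/72975) = -0.190.

-0.190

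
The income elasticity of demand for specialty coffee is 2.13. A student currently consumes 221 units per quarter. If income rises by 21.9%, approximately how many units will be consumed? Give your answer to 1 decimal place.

324.1

%ΔQ ≈ η × %ΔI = 2.13 × 21.9% = 46.647%.
New Q ≈ 221 × (1 + 0.46647) = 324.1.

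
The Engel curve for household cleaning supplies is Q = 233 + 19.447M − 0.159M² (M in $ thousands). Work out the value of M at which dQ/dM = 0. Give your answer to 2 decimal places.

61.15

dQ/dM = 19.447 − 0.318M.
The good is inferior where dQ/dM < 0. Setting dQ/dM = 0 gives M = 19.447 / 0.318 = 61.15.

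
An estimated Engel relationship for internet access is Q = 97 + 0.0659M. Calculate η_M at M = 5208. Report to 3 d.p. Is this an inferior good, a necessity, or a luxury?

0.780 (necessity)

At M = 5208: Q = 440.207.
dQ/dM = 0.0659.
η = (dQ/dM)·(M/Q) = 0.0659 × (5208/440.207) = 0.780.
Since 0 < η < 1, the good is a necessity.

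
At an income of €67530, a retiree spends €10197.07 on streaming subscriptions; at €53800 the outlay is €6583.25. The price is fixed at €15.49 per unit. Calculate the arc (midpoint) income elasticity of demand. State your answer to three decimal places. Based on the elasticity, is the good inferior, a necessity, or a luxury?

With a constant price, Q₁ = 10197.07/15.49 = 658.300 and Q₂ = 6583.25/15.49 = 425.000 (equivalently, work directly with expenditure since P cancels).
Midpoint %ΔQ = (6583.25 − 10197.07)/8390.16 = -0.43072; midpoint %ΔI = (53800 − 67530)/60665 = -0.22632.
η = -0.43072 / -0.22632 = 1.903.
η > 1 ⇒ luxury.

1.903 (luxury)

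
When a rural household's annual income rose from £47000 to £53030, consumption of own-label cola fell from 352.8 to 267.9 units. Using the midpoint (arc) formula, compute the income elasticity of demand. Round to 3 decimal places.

-2.269

ΔQ = 267.9 − 352.8 = -84.9; midpoint Q̄ = (352.8 + 267.9)/2 = 310.35.
ΔI = 53030 − 47000 = 6030; midpoint Ī = (47000 + 53030)/2 = 50015.
η = (ΔQ/Q̄) ÷ (ΔI/Ī) = (-84.9/310.35) ÷ (6030/50015) = -2.269.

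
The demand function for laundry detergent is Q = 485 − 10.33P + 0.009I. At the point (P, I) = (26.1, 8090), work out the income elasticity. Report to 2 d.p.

At P = 26.1, I = 8090: Q = 288.197.
Holding P constant, ∂Q/∂I = 0.009.
η_I = (∂Q/∂I)·(I/Q) = 0.009 × (8090/288.197) = 0.25.

0.25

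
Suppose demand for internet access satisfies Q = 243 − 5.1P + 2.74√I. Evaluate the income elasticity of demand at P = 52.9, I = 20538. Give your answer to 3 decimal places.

At P = 52.9, I = 20538: Q = 365.882.
Holding P constant, ∂Q/∂I = 2.74/(2√I) = 0.00955964.
η_I = (∂Q/∂I)·(I/Q) = 0.00955964 × (20538/365.882) = 0.537.

0.537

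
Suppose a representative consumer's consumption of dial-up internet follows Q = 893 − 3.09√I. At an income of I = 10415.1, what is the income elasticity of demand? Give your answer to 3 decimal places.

-0.273

At I = 10415.1: Q = 577.652.
dQ/dI = -3.09/(2√I) = -0.015139 at this income.
η = (dQ/dI)·(I/Q) = -0.015139 × (10415.1/577.652) = -0.273.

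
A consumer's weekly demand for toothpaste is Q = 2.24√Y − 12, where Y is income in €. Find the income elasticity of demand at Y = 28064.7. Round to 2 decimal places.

0.52

At Y = 28064.7: Q = 363.256.
dQ/dY = 2.24/(2√Y) = 0.00668556 at this income.
η = (dQ/dY)·(Y/Q) = 0.00668556 × (28064.7/363.256) = 0.52.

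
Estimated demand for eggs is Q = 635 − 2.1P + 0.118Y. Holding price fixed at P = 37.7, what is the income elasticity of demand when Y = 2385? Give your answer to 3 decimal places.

At P = 37.7, Y = 2385: Q = 837.260.
Holding P constant, ∂Q/∂Y = 0.118.
η_Y = (∂Q/∂Y)·(Y/Q) = 0.118 × (2385/837.260) = 0.336.

0.336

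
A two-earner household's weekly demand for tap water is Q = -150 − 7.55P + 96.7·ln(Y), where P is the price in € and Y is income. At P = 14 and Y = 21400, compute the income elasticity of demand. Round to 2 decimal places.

0.14

At P = 14, Y = 21400: Q = 708.510.
Holding P constant, ∂Q/∂Y = 96.7/Y = 0.00451869.
η_Y = (∂Q/∂Y)·(Y/Q) = 0.00451869 × (21400/708.510) = 0.14.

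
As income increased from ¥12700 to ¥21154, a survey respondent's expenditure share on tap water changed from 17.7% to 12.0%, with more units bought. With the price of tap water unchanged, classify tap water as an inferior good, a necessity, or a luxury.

Quantity rises but the budget share falls as income rises, so 0 < η < 1.

necessity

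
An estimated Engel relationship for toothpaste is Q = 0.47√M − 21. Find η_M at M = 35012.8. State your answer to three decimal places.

0.657

At M = 35012.8: Q = 66.945.
dQ/dM = 0.47/(2√M) = 0.0012559 at this income.
η = (dQ/dM)·(M/Q) = 0.0012559 × (35012.8/66.945) = 0.657.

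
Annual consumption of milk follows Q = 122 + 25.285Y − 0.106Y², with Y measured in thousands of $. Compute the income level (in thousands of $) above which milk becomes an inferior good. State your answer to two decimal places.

119.27

dQ/dY = 25.285 − 0.212Y.
The good is inferior where dQ/dY < 0. Setting dQ/dY = 0 gives Y = 25.285 / 0.212 = 119.27.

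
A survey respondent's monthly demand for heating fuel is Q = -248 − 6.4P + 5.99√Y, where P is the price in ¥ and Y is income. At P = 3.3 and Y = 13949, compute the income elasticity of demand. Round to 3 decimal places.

0.807

At P = 3.3, Y = 13949: Q = 438.334.
Holding P constant, ∂Q/∂Y = 5.99/(2√Y) = 0.0253586.
η_Y = (∂Q/∂Y)·(Y/Q) = 0.0253586 × (13949/438.334) = 0.807.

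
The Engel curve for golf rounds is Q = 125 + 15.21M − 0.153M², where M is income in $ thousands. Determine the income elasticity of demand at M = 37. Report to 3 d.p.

At M = 37: Q = 478.3130.
dQ/dM = 15.21 − 0.306M = 3.88800.
η = (dQ/dM)·(M/Q) = 3.88800 × (37/478.3130) = 0.301.

0.301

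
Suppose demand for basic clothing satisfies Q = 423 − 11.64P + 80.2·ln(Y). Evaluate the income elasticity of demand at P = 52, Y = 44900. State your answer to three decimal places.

At P = 52, Y = 44900: Q = 676.838.
Holding P constant, ∂Q/∂Y = 80.2/Y = 0.00178619.
η_Y = (∂Q/∂Y)·(Y/Q) = 0.00178619 × (44900/676.838) = 0.118.

0.118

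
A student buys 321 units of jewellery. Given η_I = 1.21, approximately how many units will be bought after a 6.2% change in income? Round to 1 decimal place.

345.1

%ΔQ ≈ η × %ΔI = 1.21 × 6.2% = 7.502%.
New Q ≈ 321 × (1 + 0.07502) = 345.1.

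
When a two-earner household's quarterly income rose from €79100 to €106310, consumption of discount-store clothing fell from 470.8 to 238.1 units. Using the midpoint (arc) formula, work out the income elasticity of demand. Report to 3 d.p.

-2.237

ΔQ = 238.1 − 470.8 = -232.7; midpoint Q̄ = (470.8 + 238.1)/2 = 354.45.
ΔI = 106310 − 79100 = 27210; midpoint Ī = (79100 + 106310)/2 = 92705.
η = (ΔQ/Q̄) ÷ (ΔI/Ī) = (-232.7/354.45) ÷ (27210/92705) = -2.237.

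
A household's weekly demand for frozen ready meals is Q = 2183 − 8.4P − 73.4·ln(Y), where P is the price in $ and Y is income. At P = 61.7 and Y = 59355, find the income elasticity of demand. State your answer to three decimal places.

At P = 61.7, Y = 59355: Q = 857.959.
Holding P constant, ∂Q/∂Y = -73.4/Y = -0.00123663.
η_Y = (∂Q/∂Y)·(Y/Q) = -0.00123663 × (59355/857.959) = -0.086.

-0.086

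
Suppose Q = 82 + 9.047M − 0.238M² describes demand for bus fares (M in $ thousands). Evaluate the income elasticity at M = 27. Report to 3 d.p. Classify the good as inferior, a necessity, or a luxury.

-0.672 (inferior good)

At M = 27: Q = 152.7670.
dQ/dM = 9.047 − 0.476M = -3.80500.
η = (dQ/dM)·(M/Q) = -3.80500 × (27/152.7670) = -0.672.
η < 0 ⇒ inferior good.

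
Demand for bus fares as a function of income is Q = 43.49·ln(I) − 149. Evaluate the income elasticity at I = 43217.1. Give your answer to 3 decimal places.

At I = 43217.1: Q = 315.212.
dQ/dI = 43.49/I = 0.00100631 at this income.
η = (dQ/dI)·(I/Q) = 0.00100631 × (43217.1/315.212) = 0.138.

0.138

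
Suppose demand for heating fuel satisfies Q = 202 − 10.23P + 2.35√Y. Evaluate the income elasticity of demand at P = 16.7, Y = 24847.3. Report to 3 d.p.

At P = 16.7, Y = 24847.3: Q = 401.590.
Holding P constant, ∂Q/∂Y = 2.35/(2√Y) = 0.00745415.
η_Y = (∂Q/∂Y)·(Y/Q) = 0.00745415 × (24847.3/401.590) = 0.461.

0.461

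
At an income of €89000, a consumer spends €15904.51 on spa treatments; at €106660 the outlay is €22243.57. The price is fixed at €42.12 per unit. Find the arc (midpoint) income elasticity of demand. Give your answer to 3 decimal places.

With a constant price, Q₁ = 15904.51/42.12 = 377.600 and Q₂ = 22243.57/42.12 = 528.100 (equivalently, work directly with expenditure since P cancels).
Midpoint %ΔQ = (22243.57 − 15904.51)/19074.04 = 0.33234; midpoint %ΔI = (106660 − 89000)/97830 = 0.18052.
η = 0.33234 / 0.18052 = 1.841.

1.841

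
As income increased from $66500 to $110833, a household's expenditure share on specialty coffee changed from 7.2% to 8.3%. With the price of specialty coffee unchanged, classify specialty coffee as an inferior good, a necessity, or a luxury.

The budget share rises as income rises, so η > 1.

luxury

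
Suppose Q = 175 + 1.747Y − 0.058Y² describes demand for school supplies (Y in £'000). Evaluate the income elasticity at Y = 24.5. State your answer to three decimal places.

At Y = 24.5: Q = 182.9870.
dQ/dY = 1.747 − 0.116Y = -1.09500.
η = (dQ/dY)·(Y/Q) = -1.09500 × (24.5/182.9870) = -0.147.

-0.147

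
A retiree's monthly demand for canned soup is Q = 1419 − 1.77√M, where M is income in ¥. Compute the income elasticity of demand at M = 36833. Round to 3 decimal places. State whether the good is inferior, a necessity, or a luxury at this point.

-0.157 (inferior good)

At M = 36833: Q = 1079.303.
dQ/dM = -1.77/(2√M) = -0.00461131 at this income.
η = (dQ/dM)·(M/Q) = -0.00461131 × (36833/1079.303) = -0.157.
Since η < 0, the good is an inferior good.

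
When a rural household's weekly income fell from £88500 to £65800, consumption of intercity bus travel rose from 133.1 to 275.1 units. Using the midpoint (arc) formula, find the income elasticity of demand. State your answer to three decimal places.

-2.365

ΔQ = 275.1 − 133.1 = 142; midpoint Q̄ = (133.1 + 275.1)/2 = 204.1.
ΔI = 65800 − 88500 = -22700; midpoint Ī = (88500 + 65800)/2 = 77150.
η = (ΔQ/Q̄) ÷ (ΔI/Ī) = (142/204.1) ÷ (-22700/77150) = -2.365.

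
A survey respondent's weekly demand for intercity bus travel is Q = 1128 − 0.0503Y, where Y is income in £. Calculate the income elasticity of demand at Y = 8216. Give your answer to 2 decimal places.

At Y = 8216: Q = 714.735.
dQ/dY = −0.0503.
η = (dQ/dY)·(Y/Q) = -0.0503 × (8216/714.735) = -0.58.

-0.58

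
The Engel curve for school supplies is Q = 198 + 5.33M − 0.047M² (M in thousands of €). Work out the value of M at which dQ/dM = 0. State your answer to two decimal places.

56.70

dQ/dM = 5.33 − 0.094M.
The good is inferior where dQ/dM < 0. Setting dQ/dM = 0 gives M = 5.33 / 0.094 = 56.70.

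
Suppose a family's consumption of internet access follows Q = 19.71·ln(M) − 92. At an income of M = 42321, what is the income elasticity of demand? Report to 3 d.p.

0.167

At M = 42321: Q = 117.971.
dQ/dM = 19.71/M = 0.000465726 at this income.
η = (dQ/dM)·(M/Q) = 0.000465726 × (42321/117.971) = 0.167.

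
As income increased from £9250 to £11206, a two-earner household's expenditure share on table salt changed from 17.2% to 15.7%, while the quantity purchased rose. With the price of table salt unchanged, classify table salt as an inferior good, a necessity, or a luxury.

Quantity rises but the budget share falls as income rises, so 0 < η < 1.

necessity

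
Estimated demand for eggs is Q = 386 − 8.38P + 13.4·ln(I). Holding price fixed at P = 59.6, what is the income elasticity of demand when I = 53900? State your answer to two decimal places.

0.41

At P = 59.6, I = 53900: Q = 32.543.
Holding P constant, ∂Q/∂I = 13.4/I = 0.000248609.
η_I = (∂Q/∂I)·(I/Q) = 0.000248609 × (53900/32.543) = 0.41.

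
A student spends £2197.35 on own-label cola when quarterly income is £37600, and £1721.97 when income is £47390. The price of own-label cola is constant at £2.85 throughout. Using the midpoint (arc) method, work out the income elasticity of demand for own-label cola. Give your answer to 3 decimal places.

-1.053

With a constant price, Q₁ = 2197.35/2.85 = 771.000 and Q₂ = 1721.97/2.85 = 604.200 (equivalently, work directly with expenditure since P cancels).
Midpoint %ΔQ = (1721.97 − 2197.35)/1959.66 = -0.24258; midpoint %ΔI = (47390 − 37600)/42495 = 0.23038.
η = -0.24258 / 0.23038 = -1.053.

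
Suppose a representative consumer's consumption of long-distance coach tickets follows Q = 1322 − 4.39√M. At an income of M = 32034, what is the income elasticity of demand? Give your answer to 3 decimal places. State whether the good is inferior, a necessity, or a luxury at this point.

At M = 32034: Q = 536.276.
dQ/dM = -4.39/(2√M) = -0.0122639 at this income.
η = (dQ/dM)·(M/Q) = -0.0122639 × (32034/536.276) = -0.733.
Since η < 0, the good is an inferior good.

-0.733 (inferior good)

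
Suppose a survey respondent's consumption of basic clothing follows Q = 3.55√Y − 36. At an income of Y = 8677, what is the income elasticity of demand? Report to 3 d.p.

At Y = 8677: Q = 294.684.
dQ/dY = 3.55/(2√Y) = 0.0190552 at this income.
η = (dQ/dY)·(Y/Q) = 0.0190552 × (8677/294.684) = 0.561.

0.561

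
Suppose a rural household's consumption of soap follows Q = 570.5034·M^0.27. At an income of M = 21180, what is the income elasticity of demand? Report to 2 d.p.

0.27

For Q = A·M^β the income elasticity is constant and equal to β.
Here β = 0.27, so η = 0.27.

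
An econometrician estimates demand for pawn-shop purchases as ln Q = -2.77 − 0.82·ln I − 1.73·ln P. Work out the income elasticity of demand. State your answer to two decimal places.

-0.82

In a log-linear demand, the coefficient on ln I is the income elasticity.
So η = -0.82.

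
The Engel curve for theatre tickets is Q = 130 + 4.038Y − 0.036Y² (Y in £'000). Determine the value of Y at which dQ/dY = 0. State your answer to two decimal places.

56.08

dQ/dY = 4.038 − 0.072Y.
The good is inferior where dQ/dY < 0. Setting dQ/dY = 0 gives Y = 4.038 / 0.072 = 56.08.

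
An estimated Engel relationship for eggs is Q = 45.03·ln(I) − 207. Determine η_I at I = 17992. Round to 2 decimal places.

At I = 17992: Q = 234.190.
dQ/dI = 45.03/I = 0.00250278 at this income.
η = (dQ/dI)·(I/Q) = 0.00250278 × (17992/234.190) = 0.19.

0.19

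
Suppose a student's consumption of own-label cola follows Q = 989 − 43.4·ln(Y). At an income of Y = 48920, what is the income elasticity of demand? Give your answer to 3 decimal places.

At Y = 48920: Q = 520.369.
dQ/dY = -43.4/Y = -0.000887163 at this income.
η = (dQ/dY)·(Y/Q) = -0.000887163 × (48920/520.369) = -0.083.

-0.083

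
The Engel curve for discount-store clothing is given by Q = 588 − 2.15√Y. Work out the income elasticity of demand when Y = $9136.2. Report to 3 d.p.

-0.269

At Y = 9136.2: Q = 382.496.
dQ/dY = -2.15/(2√Y) = -0.0112467 at this income.
η = (dQ/dY)·(Y/Q) = -0.0112467 × (9136.2/382.496) = -0.269.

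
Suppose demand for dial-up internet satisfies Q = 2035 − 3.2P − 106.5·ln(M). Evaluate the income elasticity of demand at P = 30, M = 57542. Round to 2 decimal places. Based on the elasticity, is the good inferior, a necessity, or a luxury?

-0.14 (inferior good)

At P = 30, M = 57542: Q = 771.731.
Holding P constant, ∂Q/∂M = -106.5/M = -0.00185082.
η_M = (∂Q/∂M)·(M/Q) = -0.00185082 × (57542/771.731) = -0.14.
Since η < 0, this is an inferior good.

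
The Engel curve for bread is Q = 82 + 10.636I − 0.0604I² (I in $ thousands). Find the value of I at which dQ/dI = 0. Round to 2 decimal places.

dQ/dI = 10.636 − 0.1208I.
The good is inferior where dQ/dI < 0. Setting dQ/dI = 0 gives I = 10.636 / 0.1208 = 88.05.

88.05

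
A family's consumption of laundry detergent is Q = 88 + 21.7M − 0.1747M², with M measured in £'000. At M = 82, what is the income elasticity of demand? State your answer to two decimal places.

-0.82

At M = 82: Q = 692.7172.
dQ/dM = 21.7 − 0.3494M = -6.95080.
η = (dQ/dM)·(M/Q) = -6.95080 × (82/692.7172) = -0.82.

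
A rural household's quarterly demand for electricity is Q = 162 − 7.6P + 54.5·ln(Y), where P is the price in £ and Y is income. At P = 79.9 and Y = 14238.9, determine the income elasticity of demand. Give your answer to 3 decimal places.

At P = 79.9, Y = 14238.9: Q = 75.983.
Holding P constant, ∂Q/∂Y = 54.5/Y = 0.00382754.
η_Y = (∂Q/∂Y)·(Y/Q) = 0.00382754 × (14238.9/75.983) = 0.717.

0.717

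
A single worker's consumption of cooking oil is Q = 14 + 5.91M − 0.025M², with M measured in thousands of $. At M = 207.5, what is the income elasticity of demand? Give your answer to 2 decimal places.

-5.65

At M = 207.5: Q = 163.9188.
dQ/dM = 5.91 − 0.05M = -4.46500.
η = (dQ/dM)·(M/Q) = -4.46500 × (207.5/163.9188) = -5.65.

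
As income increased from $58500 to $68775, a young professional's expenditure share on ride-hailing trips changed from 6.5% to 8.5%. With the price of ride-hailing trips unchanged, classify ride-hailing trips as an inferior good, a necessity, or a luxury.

The budget share rises as income rises, so η > 1.

luxury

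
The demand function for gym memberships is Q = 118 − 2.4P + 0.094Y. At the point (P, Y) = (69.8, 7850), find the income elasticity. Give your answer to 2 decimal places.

At P = 69.8, Y = 7850: Q = 688.380.
Holding P constant, ∂Q/∂Y = 0.094.
η_Y = (∂Q/∂Y)·(Y/Q) = 0.094 × (7850/688.380) = 1.07.

1.07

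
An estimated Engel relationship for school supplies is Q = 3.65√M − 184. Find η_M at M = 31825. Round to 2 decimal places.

0.70

At M = 31825: Q = 467.144.
dQ/dM = 3.65/(2√M) = 0.0102301 at this income.
η = (dQ/dM)·(M/Q) = 0.0102301 × (31825/467.144) = 0.70.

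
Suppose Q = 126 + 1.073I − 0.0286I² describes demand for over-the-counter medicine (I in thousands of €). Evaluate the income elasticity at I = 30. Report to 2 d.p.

-0.15

At I = 30: Q = 132.4500.
dQ/dI = 1.073 − 0.0572I = -0.64300.
η = (dQ/dI)·(I/Q) = -0.64300 × (30/132.4500) = -0.15.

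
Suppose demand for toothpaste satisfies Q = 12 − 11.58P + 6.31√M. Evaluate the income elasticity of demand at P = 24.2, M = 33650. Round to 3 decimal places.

0.651

At P = 24.2, M = 33650: Q = 889.266.
Holding P constant, ∂Q/∂M = 6.31/(2√M) = 0.0171991.
η_M = (∂Q/∂M)·(M/Q) = 0.0171991 × (33650/889.266) = 0.651.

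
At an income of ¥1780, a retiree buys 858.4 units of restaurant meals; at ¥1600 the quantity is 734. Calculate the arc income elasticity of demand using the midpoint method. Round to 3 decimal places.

ΔQ = 734 − 858.4 = -124.4; midpoint Q̄ = (858.4 + 734)/2 = 796.2.
ΔI = 1600 − 1780 = -180; midpoint Ī = (1780 + 1600)/2 = 1690.
η = (ΔQ/Q̄) ÷ (ΔI/Ī) = (-124.4/796.2) ÷ (-180/1690) = 1.467.

1.467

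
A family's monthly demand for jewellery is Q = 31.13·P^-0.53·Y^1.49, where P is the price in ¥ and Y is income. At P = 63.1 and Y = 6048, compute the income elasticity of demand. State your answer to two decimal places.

For a multiplicative demand Q = A·P^α·Y^β, the income elasticity is β everywhere.
Here β = 1.49, so η = 1.49.

1.49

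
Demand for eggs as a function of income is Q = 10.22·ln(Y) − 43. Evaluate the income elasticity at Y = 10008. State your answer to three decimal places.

0.200

At Y = 10008: Q = 51.138.
dQ/dY = 10.22/Y = 0.00102118 at this income.
η = (dQ/dY)·(Y/Q) = 0.00102118 × (10008/51.138) = 0.200.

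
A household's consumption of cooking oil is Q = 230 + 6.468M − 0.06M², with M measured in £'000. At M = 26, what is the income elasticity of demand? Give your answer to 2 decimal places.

At M = 26: Q = 357.6080.
dQ/dM = 6.468 − 0.12M = 3.34800.
η = (dQ/dM)·(M/Q) = 3.34800 × (26/357.6080) = 0.24.

0.24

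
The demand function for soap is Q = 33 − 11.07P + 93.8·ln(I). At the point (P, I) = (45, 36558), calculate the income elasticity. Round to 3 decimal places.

At P = 45, I = 36558: Q = 520.374.
Holding P constant, ∂Q/∂I = 93.8/I = 0.00256579.
η_I = (∂Q/∂I)·(I/Q) = 0.00256579 × (36558/520.374) = 0.180.

0.180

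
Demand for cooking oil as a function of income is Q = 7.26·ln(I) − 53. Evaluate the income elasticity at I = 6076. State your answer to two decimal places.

At I = 6076: Q = 10.250.
dQ/dI = 7.26/I = 0.00119487 at this income.
η = (dQ/dI)·(I/Q) = 0.00119487 × (6076/10.250) = 0.71.

0.71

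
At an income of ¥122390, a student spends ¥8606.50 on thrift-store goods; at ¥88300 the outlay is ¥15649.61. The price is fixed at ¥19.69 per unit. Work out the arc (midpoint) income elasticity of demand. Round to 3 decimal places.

With a constant price, Q₁ = 8606.50/19.69 = 437.100 and Q₂ = 15649.61/19.69 = 794.800 (equivalently, work directly with expenditure since P cancels).
Midpoint %ΔQ = (15649.61 − 8606.50)/12128.06 = 0.58073; midpoint %ΔI = (88300 − 122390)/105345 = -0.32360.
η = 0.58073 / -0.32360 = -1.795.

-1.795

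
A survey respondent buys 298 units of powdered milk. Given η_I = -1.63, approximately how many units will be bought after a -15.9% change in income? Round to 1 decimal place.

375.2

%ΔQ ≈ η × %ΔI = -1.63 × (-15.9%) = 25.917%.
New Q ≈ 298 × (1 + 0.25917) = 375.2.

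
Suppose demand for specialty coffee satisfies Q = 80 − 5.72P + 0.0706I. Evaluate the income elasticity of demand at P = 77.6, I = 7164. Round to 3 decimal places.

3.564

At P = 77.6, I = 7164: Q = 141.906.
Holding P constant, ∂Q/∂I = 0.0706.
η_I = (∂Q/∂I)·(I/Q) = 0.0706 × (7164/141.906) = 3.564.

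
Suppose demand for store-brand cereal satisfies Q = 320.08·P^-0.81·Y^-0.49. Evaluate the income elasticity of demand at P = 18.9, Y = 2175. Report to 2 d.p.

For a multiplicative demand Q = A·P^α·Y^β, the income elasticity is β everywhere.
Here β = -0.49, so η = -0.49.

-0.49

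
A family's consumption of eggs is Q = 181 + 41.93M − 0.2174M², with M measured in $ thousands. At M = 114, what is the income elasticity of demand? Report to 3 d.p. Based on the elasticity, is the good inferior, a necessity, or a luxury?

-0.408 (inferior good)

At M = 114: Q = 2135.6896.
dQ/dM = 41.93 − 0.4348M = -7.63720.
η = (dQ/dM)·(M/Q) = -7.63720 × (114/2135.6896) = -0.408.
η < 0 ⇒ inferior good.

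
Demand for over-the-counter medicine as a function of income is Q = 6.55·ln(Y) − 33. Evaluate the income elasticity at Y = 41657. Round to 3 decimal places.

0.179

At Y = 41657: Q = 36.674.
dQ/dY = 6.55/Y = 0.000157236 at this income.
η = (dQ/dY)·(Y/Q) = 0.000157236 × (41657/36.674) = 0.179.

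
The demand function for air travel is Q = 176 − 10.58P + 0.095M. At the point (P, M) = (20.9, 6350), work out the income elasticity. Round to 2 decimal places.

1.08

At P = 20.9, M = 6350: Q = 558.128.
Holding P constant, ∂Q/∂M = 0.095.
η_M = (∂Q/∂M)·(M/Q) = 0.095 × (6350/558.128) = 1.08.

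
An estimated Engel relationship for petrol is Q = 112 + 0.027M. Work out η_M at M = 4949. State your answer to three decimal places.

At M = 4949: Q = 245.623.
dQ/dM = 0.027.
η = (dQ/dM)·(M/Q) = 0.027 × (4949/245.623) = 0.544.

0.544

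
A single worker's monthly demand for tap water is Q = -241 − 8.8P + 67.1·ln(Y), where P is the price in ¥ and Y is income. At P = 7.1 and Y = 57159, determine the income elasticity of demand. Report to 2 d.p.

0.16

At P = 7.1, Y = 57159: Q = 431.506.
Holding P constant, ∂Q/∂Y = 67.1/Y = 0.00117392.
η_Y = (∂Q/∂Y)·(Y/Q) = 0.00117392 × (57159/431.506) = 0.16.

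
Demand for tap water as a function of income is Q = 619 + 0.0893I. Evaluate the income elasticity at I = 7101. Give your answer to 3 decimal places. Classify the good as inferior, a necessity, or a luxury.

0.506 (necessity)

At I = 7101: Q = 1253.119.
dQ/dI = 0.0893.
η = (dQ/dI)·(I/Q) = 0.0893 × (7101/1253.119) = 0.506.
Since 0 < η < 1, the good is a necessity.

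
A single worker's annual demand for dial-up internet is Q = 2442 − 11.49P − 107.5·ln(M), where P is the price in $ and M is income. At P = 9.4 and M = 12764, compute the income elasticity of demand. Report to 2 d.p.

-0.08

At P = 9.4, M = 12764: Q = 1317.648.
Holding P constant, ∂Q/∂M = -107.5/M = -0.00842212.
η_M = (∂Q/∂M)·(M/Q) = -0.00842212 × (12764/1317.648) = -0.08.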